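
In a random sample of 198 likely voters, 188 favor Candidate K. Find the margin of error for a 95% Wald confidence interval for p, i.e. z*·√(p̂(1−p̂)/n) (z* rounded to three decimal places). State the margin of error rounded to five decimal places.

The sample proportion is 188/198 = 0.94949.
SE = √(p̂(1−p̂)/n) = √(0.047954/198) = 0.015563.
The 95% critical value is z* = 1.960.
So ME = 0.03050.

ME = 0.03050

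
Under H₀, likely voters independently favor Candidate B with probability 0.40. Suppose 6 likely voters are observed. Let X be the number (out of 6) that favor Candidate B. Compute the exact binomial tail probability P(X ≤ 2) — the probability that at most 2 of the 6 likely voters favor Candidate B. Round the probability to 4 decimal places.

X is binomial with n = 6 and p = 0.40.
P(X ≤ 2) = C(6,0)·0.40^0·0.60^6 + C(6,1)·0.40^1·0.60^5 + C(6,2)·0.40^2·0.60^4.
= 0.046656 + 0.186624 + 0.311040 = 0.5443.

P = 0.5443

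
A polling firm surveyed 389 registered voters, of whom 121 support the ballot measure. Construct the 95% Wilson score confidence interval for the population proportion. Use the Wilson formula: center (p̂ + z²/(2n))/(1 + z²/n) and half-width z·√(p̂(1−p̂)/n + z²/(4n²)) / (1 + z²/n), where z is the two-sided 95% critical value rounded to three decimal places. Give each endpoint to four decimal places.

(0.2671, 0.3587)

Here p̂ = 121/389 = 0.31105 and z = 1.960 (z² = 3.841600).
Denominator 1 + z²/n = 1 + 3.841600/389 = 1.009876.
Center = (0.31105 + 0.004938)/1.009876 = 0.31290.
Radicand: p̂(1−p̂)/n + z²/(4n²) = 0.000550898 + 0.000006347 = 0.000557245.
Half-width = 1.960·√0.000557245/1.009876 = 0.04582.
CI: 0.31290 ± 0.04582 = (0.2671, 0.3587).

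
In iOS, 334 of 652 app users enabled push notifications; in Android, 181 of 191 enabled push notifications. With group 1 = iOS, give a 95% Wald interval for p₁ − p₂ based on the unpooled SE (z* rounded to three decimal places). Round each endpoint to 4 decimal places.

(-0.4851, -0.3857)

p̂₁ = 0.51227, p̂₂ = 0.94764, so the observed difference is -0.43537.
Unpooled SE = √(p̂₁(1−p̂₁)/n₁ + p̂₂(1−p̂₂)/n₂) = √(0.000383205 + 0.000259764) = 0.025357.
z* = 1.960 at the 95% level. Margin = 1.960·0.025357 = 0.04970.
CI: -0.43537 ± 0.04970 = (-0.4851, -0.3857).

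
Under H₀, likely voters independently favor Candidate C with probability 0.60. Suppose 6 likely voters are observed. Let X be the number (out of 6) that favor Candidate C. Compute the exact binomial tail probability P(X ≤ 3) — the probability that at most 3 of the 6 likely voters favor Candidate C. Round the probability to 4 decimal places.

X is binomial with n = 6 and p = 0.60.
P(X ≤ 3) = C(6,0)·0.60^0·0.40^6 + C(6,1)·0.60^1·0.40^5 + C(6,2)·0.60^2·0.40^4 + C(6,3)·0.60^3·0.40^3.
= 0.004096 + 0.036864 + 0.138240 + 0.276480 = 0.4557.

P = 0.4557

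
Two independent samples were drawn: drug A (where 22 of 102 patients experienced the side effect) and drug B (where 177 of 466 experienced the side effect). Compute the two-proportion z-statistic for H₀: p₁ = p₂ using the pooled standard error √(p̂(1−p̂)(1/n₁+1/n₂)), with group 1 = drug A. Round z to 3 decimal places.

p̂₁ = 22/102 = 0.21569, p̂₂ = 177/466 = 0.37983.
Pooled p̂ = (22+177)/(102+466) = 199/568 = 0.35035.
Pooled SE = √[0.2276055·0.01194984] ≈ 0.052152.
z = -0.16414/0.052152 = -3.147.

z = -3.147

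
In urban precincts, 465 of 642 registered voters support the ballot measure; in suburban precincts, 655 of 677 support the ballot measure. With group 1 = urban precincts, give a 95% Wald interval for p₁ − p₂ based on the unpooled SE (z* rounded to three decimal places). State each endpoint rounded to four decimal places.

p̂₁ = 0.72430, p̂₂ = 0.96750, so the observed difference is -0.24320.
Unpooled SE = √(p̂₁(1−p̂₁)/n₁ + p̂₂(1−p̂₂)/n₂) = √(0.000311044 + 0.000046441) = 0.018907.
The 95% critical value is z* = 1.960. Margin = 1.960·0.018907 = 0.03706.
CI: -0.24320 ± 0.03706 = (-0.2803, -0.2061).

(-0.2803, -0.2061)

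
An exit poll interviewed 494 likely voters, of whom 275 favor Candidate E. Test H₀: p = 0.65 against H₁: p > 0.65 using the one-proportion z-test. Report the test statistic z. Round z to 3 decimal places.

Sample proportion p̂ = 275/494 = 0.55668.
SE₀ = √(0.65·0.35/494) = 0.021460.
Test statistic: z = -0.09332/0.021460 = -4.349.

z = -4.349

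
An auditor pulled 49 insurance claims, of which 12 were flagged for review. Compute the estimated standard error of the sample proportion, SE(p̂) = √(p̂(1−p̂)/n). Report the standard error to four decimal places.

SE = 0.0614

The sample proportion is 12/49 = 0.24490.
p̂(1−p̂) = 0.184924.
SE = √(0.184924/49) = √0.003773959 = 0.0614.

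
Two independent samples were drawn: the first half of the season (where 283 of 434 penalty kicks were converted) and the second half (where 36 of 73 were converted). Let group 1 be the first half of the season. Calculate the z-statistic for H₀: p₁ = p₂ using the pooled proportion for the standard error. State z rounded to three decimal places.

Sample proportions: p̂₁ = 283/434 = 0.65207 and p̂₂ = 36/73 = 0.49315.
Pooled p̂ = (283+36)/(434+73) = 319/507 = 0.62919.
Pooled SE = √[0.2333096·0.01600278] ≈ 0.061103.
z = 0.15892/0.061103 = 2.601.

z = 2.601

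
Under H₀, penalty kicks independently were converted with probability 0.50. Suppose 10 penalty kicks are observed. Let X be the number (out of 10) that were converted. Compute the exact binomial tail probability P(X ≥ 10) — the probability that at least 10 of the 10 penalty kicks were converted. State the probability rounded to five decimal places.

P = 0.00098

X is binomial with n = 10 and p = 0.50.
P(X ≥ 10) = C(10,10)·0.50^10·0.50^0.
= 0.000977 = 0.00098.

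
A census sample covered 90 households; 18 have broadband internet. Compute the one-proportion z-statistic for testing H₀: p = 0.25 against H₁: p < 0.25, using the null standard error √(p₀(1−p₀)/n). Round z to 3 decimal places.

z = -1.095

With x = 18 successes in n = 90, p̂ = 0.20000.
Null standard error: √(0.25·0.75/90) = √0.002083333 = 0.045644.
z = (0.20000 − 0.25)/0.045644 = -0.05000/0.045644 = -1.095.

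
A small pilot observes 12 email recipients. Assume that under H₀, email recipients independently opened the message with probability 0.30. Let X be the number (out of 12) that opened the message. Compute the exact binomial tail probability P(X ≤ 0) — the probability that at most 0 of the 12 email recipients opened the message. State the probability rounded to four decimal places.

X ~ Binomial(n=12, p=0.30).
P(X ≤ 0) = C(12,0)·0.30^0·0.70^12.
= 0.013841 = 0.0138.

P = 0.0138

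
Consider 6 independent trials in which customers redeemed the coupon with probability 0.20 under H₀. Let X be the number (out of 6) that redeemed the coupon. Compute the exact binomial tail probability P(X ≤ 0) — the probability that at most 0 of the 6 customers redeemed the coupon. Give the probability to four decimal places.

X ~ Binomial(n=6, p=0.20).
P(X ≤ 0) = C(6,0)·0.20^0·0.80^6.
= 0.262144 = 0.2621.

P = 0.2621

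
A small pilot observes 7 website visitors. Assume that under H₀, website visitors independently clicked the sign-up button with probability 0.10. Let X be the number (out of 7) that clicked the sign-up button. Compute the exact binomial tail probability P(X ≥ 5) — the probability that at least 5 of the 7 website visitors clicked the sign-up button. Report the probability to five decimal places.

P = 0.00018

X is binomial with n = 7 and p = 0.10.
P(X ≥ 5) = C(7,5)·0.10^5·0.90^2 + C(7,6)·0.10^6·0.90^1 + C(7,7)·0.10^7·0.90^0.
= 0.000170 + 0.000006 + 0.000000 = 0.00018.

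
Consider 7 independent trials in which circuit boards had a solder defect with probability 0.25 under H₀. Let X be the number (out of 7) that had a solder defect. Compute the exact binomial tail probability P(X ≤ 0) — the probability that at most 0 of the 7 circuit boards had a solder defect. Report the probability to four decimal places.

P = 0.1335

X is binomial with n = 7 and p = 0.25.
P(X ≤ 0) = C(7,0)·0.25^0·0.75^7.
= 0.133484 = 0.1335.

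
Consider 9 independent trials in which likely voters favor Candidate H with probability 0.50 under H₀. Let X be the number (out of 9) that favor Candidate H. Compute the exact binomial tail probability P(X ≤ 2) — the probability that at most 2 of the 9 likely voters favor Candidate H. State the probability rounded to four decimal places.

P = 0.0898

X ~ Binomial(n=9, p=0.50).
P(X ≤ 2) = C(9,0)·0.50^0·0.50^9 + C(9,1)·0.50^1·0.50^8 + C(9,2)·0.50^2·0.50^7.
= 0.001953 + 0.017578 + 0.070312 = 0.0898.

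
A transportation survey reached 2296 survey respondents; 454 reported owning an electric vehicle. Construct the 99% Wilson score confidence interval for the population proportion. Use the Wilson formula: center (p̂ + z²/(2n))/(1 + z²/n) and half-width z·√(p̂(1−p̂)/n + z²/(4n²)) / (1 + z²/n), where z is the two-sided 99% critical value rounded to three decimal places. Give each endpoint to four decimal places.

Here p̂ = 454/2296 = 0.19774 and z = 2.576 (z² = 6.635776).
Denominator 1 + z²/n = 1 + 6.635776/2296 = 1.002890.
Adjusted center: (0.19774 + z²/(2n))/1.002890 = 0.19861.
Radicand: p̂(1−p̂)/n + z²/(4n²) = 0.000069092 + 0.000000315 = 0.000069407.
Half-width = 2.576·√0.000069407/1.002890 = 0.02140.
CI: 0.19861 ± 0.02140 = (0.1772, 0.2200).

(0.1772, 0.2200)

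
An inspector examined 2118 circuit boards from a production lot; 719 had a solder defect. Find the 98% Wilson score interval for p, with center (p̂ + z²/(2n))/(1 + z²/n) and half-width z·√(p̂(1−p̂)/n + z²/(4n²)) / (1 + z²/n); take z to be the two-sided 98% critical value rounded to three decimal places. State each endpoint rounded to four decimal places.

(0.3160, 0.3638)

p̂ = 719/2118 = 0.33947; z = 2.326, so z² = 5.410276.
1 + z²/n = 1.002554.
Adjusted center: (0.33947 + z²/(2n))/1.002554 = 0.33988.
Radicand: p̂(1−p̂)/n + z²/(4n²) = 0.000105869 + 0.000000302 = 0.000106171.
Half-width = 2.326·√0.000106171/1.002554 = 0.02391.
CI: 0.33988 ± 0.02391 = (0.3160, 0.3638).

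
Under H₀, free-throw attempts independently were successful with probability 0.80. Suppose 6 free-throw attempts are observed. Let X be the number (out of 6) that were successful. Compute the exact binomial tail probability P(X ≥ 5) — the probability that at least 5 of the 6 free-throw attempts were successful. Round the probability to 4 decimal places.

P = 0.6554

X is binomial with n = 6 and p = 0.80.
P(X ≥ 5) = C(6,5)·0.80^5·0.20^1 + C(6,6)·0.80^6·0.20^0.
= 0.393216 + 0.262144 = 0.6554.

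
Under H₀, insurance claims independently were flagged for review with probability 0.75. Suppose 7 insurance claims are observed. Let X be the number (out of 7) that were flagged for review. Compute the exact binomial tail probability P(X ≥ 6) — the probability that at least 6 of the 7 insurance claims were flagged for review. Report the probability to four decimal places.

X is binomial with n = 7 and p = 0.75.
P(X ≥ 6) = C(7,6)·0.75^6·0.25^1 + C(7,7)·0.75^7·0.25^0.
= 0.311462 + 0.133484 = 0.4449.

P = 0.4449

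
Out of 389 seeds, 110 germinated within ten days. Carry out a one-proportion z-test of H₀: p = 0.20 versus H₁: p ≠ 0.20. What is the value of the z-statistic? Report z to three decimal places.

z = 4.082

With x = 110 successes in n = 389, p̂ = 0.28278.
SE₀ = √(0.20·0.80/389) = 0.020281.
Test statistic: z = 0.08278/0.020281 = 4.082.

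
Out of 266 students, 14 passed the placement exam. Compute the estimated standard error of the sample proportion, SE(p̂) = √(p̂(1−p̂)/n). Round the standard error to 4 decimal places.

SE = 0.0137

p̂ = 14/266 = 0.05263.
p̂(1−p̂) = 0.05263·0.94737 = 0.049860.
SE = √(0.049860/266) = √0.000187444 = 0.0137.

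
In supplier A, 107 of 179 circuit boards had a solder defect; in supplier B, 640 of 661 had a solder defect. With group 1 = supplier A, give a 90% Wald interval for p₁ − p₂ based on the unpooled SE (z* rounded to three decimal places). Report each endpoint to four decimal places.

p̂₁ = 0.59777, p̂₂ = 0.96823, so the observed difference is -0.37046.
Unpooled SE = √(p̂₁(1−p̂₁)/n₁ + p̂₂(1−p̂₂)/n₂) = √(0.001343251 + 0.000046537) = 0.037280.
z* = 1.645 at the 90% level. Margin of error = 0.06133.
So the interval runs from -0.4318 to -0.3091.

(-0.4318, -0.3091)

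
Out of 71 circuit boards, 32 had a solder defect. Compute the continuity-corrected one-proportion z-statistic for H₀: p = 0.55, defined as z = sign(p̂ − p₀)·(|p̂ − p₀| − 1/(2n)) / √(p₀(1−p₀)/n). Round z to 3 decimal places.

Sample proportion p̂ = 32/71 = 0.45070. p̂ − p₀ = -0.099296.
Continuity correction 1/(2n) = 1/142 = 0.007042.
Corrected numerator: |-0.099296| − 0.007042 = 0.092254.
SE₀ = √(0.55·0.45/71) = 0.059042.
z = −0.092254/0.059042 = -1.563.

z = -1.563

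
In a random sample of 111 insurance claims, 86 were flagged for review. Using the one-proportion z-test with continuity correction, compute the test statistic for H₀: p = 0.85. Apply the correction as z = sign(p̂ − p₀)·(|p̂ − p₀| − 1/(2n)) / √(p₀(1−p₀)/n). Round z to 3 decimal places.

The sample proportion is 86/111 = 0.77477. p̂ − p₀ = -0.075225.
Continuity correction 1/(2n) = 1/222 = 0.004505.
Corrected numerator: |-0.075225| − 0.004505 = 0.070720.
SE₀ = √(0.85·0.15/111) = 0.033892.
z = −0.070720/0.033892 = -2.087.

z = -2.087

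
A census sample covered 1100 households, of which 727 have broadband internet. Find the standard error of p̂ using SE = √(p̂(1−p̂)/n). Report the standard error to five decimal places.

SE = 0.01427

Sample proportion p̂ = 727/1100 = 0.66091.
p̂(1−p̂) = 0.66091·0.33909 = 0.224108.
SE = √(0.224108/1100) = √0.000203735 = 0.01427.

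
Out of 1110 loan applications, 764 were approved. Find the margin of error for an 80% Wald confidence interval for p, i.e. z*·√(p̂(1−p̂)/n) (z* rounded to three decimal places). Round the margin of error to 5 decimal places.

ME = 0.01782

Sample proportion p̂ = 764/1110 = 0.68829.
SE(p̂) = √(0.68829·0.31171/1110) = 0.013903.
For 80% confidence, z* = 1.282.
So ME = 0.01782.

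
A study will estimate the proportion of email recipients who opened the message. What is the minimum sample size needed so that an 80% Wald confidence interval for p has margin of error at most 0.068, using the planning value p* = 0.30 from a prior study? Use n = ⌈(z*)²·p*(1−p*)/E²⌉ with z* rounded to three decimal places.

For 80% confidence, z* = 1.282.
p*(1−p*) = 0.30·0.70 = 0.2100.
(z*)²·p*(1−p*)/E² = 1.643524·0.2100/0.004624 = 74.641.
Rounding up, n = 75.

n = 75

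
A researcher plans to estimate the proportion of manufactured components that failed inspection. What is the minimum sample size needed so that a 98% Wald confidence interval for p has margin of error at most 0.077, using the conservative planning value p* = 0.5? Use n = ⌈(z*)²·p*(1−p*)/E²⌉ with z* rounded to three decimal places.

n = 229

The 98% critical value is z* = 2.326.
p*(1−p*) = 0.2500.
Required n before rounding: 5.410276 × 0.2500 / 0.077² = 228.128.
⌈228.128⌉ = 229.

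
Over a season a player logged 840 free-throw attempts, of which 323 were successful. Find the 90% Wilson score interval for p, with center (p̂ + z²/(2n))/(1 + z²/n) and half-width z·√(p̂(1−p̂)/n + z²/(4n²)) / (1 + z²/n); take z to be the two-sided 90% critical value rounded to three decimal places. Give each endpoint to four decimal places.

(0.3573, 0.4125)

p̂ = 323/840 = 0.38452; z = 1.645, so z² = 2.706025.
Denominator 1 + z²/n = 1 + 2.706025/840 = 1.003221.
Adjusted center: (0.38452 + z²/(2n))/1.003221 = 0.38489.
Radicand: p̂(1−p̂)/n + z²/(4n²) = 0.000281744 + 0.000000959 = 0.000282703.
Half-width = 1.645·√0.000282703/1.003221 = 0.02757.
Interval: 0.38489 ± 0.02757 → (0.3573, 0.4125).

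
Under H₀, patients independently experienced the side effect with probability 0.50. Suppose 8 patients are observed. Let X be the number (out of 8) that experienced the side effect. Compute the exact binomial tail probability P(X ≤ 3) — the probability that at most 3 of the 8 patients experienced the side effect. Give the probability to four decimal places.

X ~ Binomial(n=8, p=0.50).
P(X ≤ 3) = C(8,0)·0.50^0·0.50^8 + C(8,1)·0.50^1·0.50^7 + C(8,2)·0.50^2·0.50^6 + C(8,3)·0.50^3·0.50^5.
= 0.003906 + 0.031250 + 0.109375 + 0.218750 = 0.3633.

P = 0.3633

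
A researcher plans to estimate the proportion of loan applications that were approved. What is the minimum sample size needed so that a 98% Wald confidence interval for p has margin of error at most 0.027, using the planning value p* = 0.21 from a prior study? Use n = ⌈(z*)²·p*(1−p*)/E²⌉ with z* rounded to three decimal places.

n = 1232

The 98% critical value is z* = 2.326.
p*(1−p*) = 0.1659.
Required n before rounding: 5.410276 × 0.1659 / 0.027² = 1231.227.
Rounding up, n = 1232.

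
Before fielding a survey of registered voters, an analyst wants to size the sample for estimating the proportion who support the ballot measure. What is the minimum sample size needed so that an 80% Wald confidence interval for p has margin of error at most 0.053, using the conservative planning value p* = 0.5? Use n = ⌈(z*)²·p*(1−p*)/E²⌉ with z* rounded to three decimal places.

n = 147

z* = 1.282 at the 80% level.
p*(1−p*) = 0.50·0.50 = 0.2500.
(z*)²·p*(1−p*)/E² = 1.643524·0.2500/0.002809 = 146.273.
⌈146.273⌉ = 147.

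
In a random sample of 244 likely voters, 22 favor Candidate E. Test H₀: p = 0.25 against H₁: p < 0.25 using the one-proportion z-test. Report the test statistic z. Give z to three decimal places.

Sample proportion p̂ = 22/244 = 0.09016.
Null standard error: √(0.25·0.75/244) = √0.000768443 = 0.027721.
Test statistic: z = -0.15984/0.027721 = -5.766.

z = -5.766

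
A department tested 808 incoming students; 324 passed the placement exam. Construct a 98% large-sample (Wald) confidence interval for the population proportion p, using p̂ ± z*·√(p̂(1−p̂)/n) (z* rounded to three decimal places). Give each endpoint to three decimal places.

(0.361, 0.441)

p̂ = 324/808 = 0.40099.
SE = √(p̂(1−p̂)/n) = √(0.240197/808) = 0.017242.
z* = 2.326 at the 98% level.
Margin = 2.326·0.017242 = 0.04010.
So the interval runs from 0.361 to 0.441.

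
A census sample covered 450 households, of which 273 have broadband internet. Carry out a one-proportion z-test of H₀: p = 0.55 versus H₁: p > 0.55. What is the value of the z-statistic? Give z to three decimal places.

z = 2.416

The sample proportion is 273/450 = 0.60667.
SE₀ = √(0.55·0.45/450) = 0.023452.
z = (p̂ − p₀)/SE = (0.60667 − 0.55)/0.023452 = 2.416.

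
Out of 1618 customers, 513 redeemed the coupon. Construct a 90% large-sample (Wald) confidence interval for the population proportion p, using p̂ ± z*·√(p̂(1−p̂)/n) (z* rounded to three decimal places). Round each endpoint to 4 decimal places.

The sample proportion is 513/1618 = 0.31706.
SE = √(p̂(1−p̂)/n) = √(0.216532/1618) = 0.011568.
The 90% critical value is z* = 1.645.
Margin of error: 1.645 × 0.011568 = 0.01903.
Interval: 0.31706 ± 0.01903 → (0.2980, 0.3361).

(0.2980, 0.3361)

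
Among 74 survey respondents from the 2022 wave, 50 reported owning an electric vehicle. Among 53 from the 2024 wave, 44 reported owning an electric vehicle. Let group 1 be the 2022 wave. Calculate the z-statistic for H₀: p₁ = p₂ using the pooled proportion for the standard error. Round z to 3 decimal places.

z = -1.958

Sample proportions: p̂₁ = 50/74 = 0.67568 and p̂₂ = 44/53 = 0.83019.
Pooling: p̂ = 94/127 = 0.74016.
Pooled SE = √[0.1923244·0.03238144] ≈ 0.078916.
z = (p̂₁ − p̂₂)/SE = (0.67568 − 0.83019)/0.078916 = -0.15451/0.078916 = -1.958.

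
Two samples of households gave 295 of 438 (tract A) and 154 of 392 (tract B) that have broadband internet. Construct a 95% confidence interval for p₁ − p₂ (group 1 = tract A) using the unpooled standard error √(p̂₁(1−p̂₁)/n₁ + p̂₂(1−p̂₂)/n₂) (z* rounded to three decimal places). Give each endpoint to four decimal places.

p̂₁ = 0.67352, p̂₂ = 0.39286, so the observed difference is 0.28066.
Unpooled SE = √(p̂₁(1−p̂₁)/n₁ + p̂₂(1−p̂₂)/n₂) = √(0.000502037 + 0.000608470) = 0.033324.
For 95% confidence, z* = 1.960. Margin of error = 0.06532.
Interval: 0.28066 ± 0.06532 → (0.2153, 0.3460).

(0.2153, 0.3460)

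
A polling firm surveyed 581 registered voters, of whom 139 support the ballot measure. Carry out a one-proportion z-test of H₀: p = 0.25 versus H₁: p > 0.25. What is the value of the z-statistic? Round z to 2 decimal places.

p̂ = 139/581 = 0.23924.
Null standard error: √(0.25·0.75/581) = √0.000322719 = 0.017964.
z = (p̂ − p₀)/SE = (0.23924 − 0.25)/0.017964 = -0.60.

z = -0.60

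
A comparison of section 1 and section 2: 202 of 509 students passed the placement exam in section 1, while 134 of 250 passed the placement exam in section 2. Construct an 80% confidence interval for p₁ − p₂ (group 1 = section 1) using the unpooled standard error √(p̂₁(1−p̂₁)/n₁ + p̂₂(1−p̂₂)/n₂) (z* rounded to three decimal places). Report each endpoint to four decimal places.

(-0.1882, -0.0901)

p̂₁ = 0.39686, p̂₂ = 0.53600, so the observed difference is -0.13914.
SE = √(0.000470258 + 0.000994816) = √0.001465074 = 0.038276.
The 80% critical value is z* = 1.282. Margin = 1.282·0.038276 = 0.04907.
So the interval runs from -0.1882 to -0.0901.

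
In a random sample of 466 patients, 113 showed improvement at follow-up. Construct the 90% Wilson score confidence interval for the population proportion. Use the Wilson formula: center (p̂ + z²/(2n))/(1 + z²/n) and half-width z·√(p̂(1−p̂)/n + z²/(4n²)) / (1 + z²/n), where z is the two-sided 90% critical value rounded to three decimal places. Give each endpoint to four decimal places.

p̂ = 113/466 = 0.24249; z = 1.645, so z² = 2.706025.
Denominator 1 + z²/n = 1 + 2.706025/466 = 1.005807.
Center = (0.24249 + 0.002903)/1.005807 = 0.24398.
Radicand: p̂(1−p̂)/n + z²/(4n²) = 0.000394181 + 0.000003115 = 0.000397296.
Half-width = z·√(radicand)/denom = 1.645·0.019932/1.005807 = 0.03260.
Interval: 0.24398 ± 0.03260 → (0.2114, 0.2766).

(0.2114, 0.2766)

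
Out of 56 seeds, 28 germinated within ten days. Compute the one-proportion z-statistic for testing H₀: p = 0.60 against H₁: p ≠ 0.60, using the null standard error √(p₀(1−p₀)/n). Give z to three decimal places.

With x = 28 successes in n = 56, p̂ = 0.50000.
Null standard error: √(0.60·0.40/56) = √0.004285714 = 0.065465.
z = (0.50000 − 0.60)/0.065465 = -0.10000/0.065465 = -1.528.

z = -1.528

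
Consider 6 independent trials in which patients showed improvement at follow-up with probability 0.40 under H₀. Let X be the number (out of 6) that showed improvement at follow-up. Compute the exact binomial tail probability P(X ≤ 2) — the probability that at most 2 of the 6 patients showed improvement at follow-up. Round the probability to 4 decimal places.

P = 0.5443

X is binomial with n = 6 and p = 0.40.
P(X ≤ 2) = C(6,0)·0.40^0·0.60^6 + C(6,1)·0.40^1·0.60^5 + C(6,2)·0.40^2·0.60^4.
= 0.046656 + 0.186624 + 0.311040 = 0.5443.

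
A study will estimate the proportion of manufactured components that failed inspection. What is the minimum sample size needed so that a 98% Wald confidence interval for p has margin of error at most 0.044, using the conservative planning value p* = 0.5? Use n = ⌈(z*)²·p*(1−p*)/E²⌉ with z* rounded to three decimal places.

n = 699

z* = 2.326 at the 98% level.
p*(1−p*) = 0.2500.
Required n before rounding: 5.410276 × 0.2500 / 0.044² = 698.641.
⌈698.641⌉ = 699.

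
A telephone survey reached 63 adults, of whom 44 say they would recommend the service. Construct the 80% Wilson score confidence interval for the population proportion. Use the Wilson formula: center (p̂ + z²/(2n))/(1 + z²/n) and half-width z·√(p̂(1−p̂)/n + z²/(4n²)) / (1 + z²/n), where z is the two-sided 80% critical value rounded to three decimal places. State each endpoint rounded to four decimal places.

(0.6200, 0.7667)

Here p̂ = 44/63 = 0.69841 and z = 1.282 (z² = 1.643524).
Denominator 1 + z²/n = 1 + 1.643524/63 = 1.026088.
Center = (0.69841 + 0.013044)/1.026088 = 0.69337.
Radicand: p̂(1−p̂)/n + z²/(4n²) = 0.003343371 + 0.000103523 = 0.003446894.
Half-width = 1.282·√0.003446894/1.026088 = 0.07335.
CI: 0.69337 ± 0.07335 = (0.6200, 0.7667).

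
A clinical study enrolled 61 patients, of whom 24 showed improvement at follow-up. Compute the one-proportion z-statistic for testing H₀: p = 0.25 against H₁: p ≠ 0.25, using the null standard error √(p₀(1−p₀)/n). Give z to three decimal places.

With x = 24 successes in n = 61, p̂ = 0.39344.
SE₀ = √(0.25·0.75/61) = 0.055442.
Test statistic: z = 0.14344/0.055442 = 2.587.

z = 2.587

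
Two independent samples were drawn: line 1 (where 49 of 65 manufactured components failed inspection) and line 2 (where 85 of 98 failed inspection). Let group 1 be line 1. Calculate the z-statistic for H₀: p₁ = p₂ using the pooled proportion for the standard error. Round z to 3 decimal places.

z = -1.855

Sample proportions: p̂₁ = 49/65 = 0.75385 and p̂₂ = 85/98 = 0.86735.
Pooled p̂ = (49+85)/(65+98) = 134/163 = 0.82209.
SE = √[p̂(1−p̂)(1/n₁+1/n₂)] = √[0.82209·0.17791·(1/65+1/98)] ≈ 0.061177.
z = (p̂₁ − p̂₂)/SE = (0.75385 − 0.86735)/0.061177 = -0.11350/0.061177 = -1.855.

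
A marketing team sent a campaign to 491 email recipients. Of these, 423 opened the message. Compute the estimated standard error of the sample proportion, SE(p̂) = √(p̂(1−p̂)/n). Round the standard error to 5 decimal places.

p̂ = 423/491 = 0.86151.
p̂(1−p̂) = 0.119311.
SE = √(0.119311/491) = 0.01559.

SE = 0.01559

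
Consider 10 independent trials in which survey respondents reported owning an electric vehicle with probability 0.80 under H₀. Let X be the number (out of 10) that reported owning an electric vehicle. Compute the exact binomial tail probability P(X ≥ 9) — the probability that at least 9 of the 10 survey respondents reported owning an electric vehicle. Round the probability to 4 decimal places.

X is binomial with n = 10 and p = 0.80.
P(X ≥ 9) = C(10,9)·0.80^9·0.20^1 + C(10,10)·0.80^10·0.20^0.
= 0.268435 + 0.107374 = 0.3758.

P = 0.3758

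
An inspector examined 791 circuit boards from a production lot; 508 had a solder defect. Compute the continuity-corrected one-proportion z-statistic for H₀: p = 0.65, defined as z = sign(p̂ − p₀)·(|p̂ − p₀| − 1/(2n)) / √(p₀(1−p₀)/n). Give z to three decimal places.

z = -0.421

With x = 508 successes in n = 791, p̂ = 0.64223. p̂ − p₀ = -0.007775.
1/(2n) = 0.000632.
Corrected numerator: |-0.007775| − 0.000632 = 0.007143.
Under H₀, SE = √(p₀(1−p₀)/n) = √(0.65·0.35/791) = √0.000287611 = 0.016959.
z = −0.007143/0.016959 = -0.421.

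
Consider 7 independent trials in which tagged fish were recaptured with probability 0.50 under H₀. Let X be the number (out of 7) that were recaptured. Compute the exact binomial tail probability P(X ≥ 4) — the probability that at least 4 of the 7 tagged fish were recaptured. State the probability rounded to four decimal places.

X is binomial with n = 7 and p = 0.50.
P(X ≥ 4) = C(7,4)·0.50^4·0.50^3 + C(7,5)·0.50^5·0.50^2 + C(7,6)·0.50^6·0.50^1 + C(7,7)·0.50^7·0.50^0.
= 0.273438 + 0.164062 + 0.054688 + 0.007812 = 0.5000.

P = 0.5000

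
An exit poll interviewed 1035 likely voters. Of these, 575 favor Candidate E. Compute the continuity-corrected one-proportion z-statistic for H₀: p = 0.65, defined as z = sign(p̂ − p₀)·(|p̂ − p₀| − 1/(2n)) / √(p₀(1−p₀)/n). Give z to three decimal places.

The sample proportion is 575/1035 = 0.55556. p̂ − p₀ = -0.094444.
1/(2n) = 0.000483.
Corrected numerator: |-0.094444| − 0.000483 = 0.093961.
Under H₀, SE = √(p₀(1−p₀)/n) = √(0.65·0.35/1035) = √0.000219807 = 0.014826.
z = (−)0.093961/0.014826 = -6.338.

z = -6.338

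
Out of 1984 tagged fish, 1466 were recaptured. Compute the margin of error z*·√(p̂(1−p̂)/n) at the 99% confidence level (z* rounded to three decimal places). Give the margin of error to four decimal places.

ME = 0.0254

p̂ = 1466/1984 = 0.73891.
SE(p̂) = √(0.73891·0.26109/1984) = 0.009861.
The 99% critical value is z* = 2.576.
ME = 2.576·0.009861 = 0.0254.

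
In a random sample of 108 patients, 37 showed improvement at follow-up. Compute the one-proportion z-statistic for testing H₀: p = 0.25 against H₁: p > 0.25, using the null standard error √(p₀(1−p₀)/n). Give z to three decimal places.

z = 2.222

p̂ = 37/108 = 0.34259.
Null standard error: √(0.25·0.75/108) = √0.001736111 = 0.041667.
z = (p̂ − p₀)/SE = (0.34259 − 0.25)/0.041667 = 2.222.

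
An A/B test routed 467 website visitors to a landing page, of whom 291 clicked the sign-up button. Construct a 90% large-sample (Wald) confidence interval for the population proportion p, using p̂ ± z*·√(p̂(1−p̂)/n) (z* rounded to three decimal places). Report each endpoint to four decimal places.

(0.5862, 0.6600)

The sample proportion is 291/467 = 0.62313.
SE(p̂) = √(0.62313·0.37687/467) = 0.022425.
z* = 1.645 at the 90% level.
Margin = 1.645·0.022425 = 0.03689.
So the interval runs from 0.5862 to 0.6600.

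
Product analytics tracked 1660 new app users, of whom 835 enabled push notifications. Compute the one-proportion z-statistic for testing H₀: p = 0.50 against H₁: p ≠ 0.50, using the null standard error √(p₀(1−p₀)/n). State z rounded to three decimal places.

z = 0.245

The sample proportion is 835/1660 = 0.50301.
SE₀ = √(0.50·0.50/1660) = 0.012272.
z = (p̂ − p₀)/SE = (0.50301 − 0.50)/0.012272 = 0.245.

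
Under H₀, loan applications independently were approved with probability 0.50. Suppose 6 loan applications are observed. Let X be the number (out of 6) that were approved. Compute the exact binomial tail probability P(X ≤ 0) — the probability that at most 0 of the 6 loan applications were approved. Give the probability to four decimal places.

P = 0.0156

X ~ Binomial(n=6, p=0.50).
P(X ≤ 0) = C(6,0)·0.50^0·0.50^6.
= 0.015625 = 0.0156.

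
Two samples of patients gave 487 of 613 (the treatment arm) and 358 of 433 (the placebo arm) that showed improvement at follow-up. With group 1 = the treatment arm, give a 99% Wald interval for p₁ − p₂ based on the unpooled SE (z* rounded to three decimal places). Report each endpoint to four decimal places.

p̂₁ = 0.79445, p̂₂ = 0.82679, so the observed difference is -0.03234.
Unpooled SE = √(p̂₁(1−p̂₁)/n₁ + p̂₂(1−p̂₂)/n₂) = √(0.000266390 + 0.000330735) = 0.024436.
For 99% confidence, z* = 2.576. Margin = 2.576·0.024436 = 0.06295.
CI: -0.03234 ± 0.06295 = (-0.0953, 0.0306).

(-0.0953, 0.0306)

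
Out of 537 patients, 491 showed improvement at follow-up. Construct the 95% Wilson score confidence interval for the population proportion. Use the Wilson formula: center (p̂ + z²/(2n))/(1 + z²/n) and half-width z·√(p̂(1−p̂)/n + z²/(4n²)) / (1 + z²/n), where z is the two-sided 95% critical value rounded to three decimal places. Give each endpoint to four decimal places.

(0.8876, 0.9352)

Here p̂ = 491/537 = 0.91434 and z = 1.960 (z² = 3.841600).
Denominator 1 + z²/n = 1 + 3.841600/537 = 1.007154.
Adjusted center: (0.91434 + z²/(2n))/1.007154 = 0.91140.
Radicand: p̂(1−p̂)/n + z²/(4n²) = 0.000145853 + 0.000003330 = 0.000149183.
Half-width = 1.960·√0.000149183/1.007154 = 0.02377.
CI: 0.91140 ± 0.02377 = (0.8876, 0.9352).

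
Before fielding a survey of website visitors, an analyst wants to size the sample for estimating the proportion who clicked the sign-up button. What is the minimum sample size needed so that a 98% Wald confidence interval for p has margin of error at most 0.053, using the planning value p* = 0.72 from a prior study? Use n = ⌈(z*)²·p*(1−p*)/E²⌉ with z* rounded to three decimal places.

n = 389

z* = 2.326 at the 98% level.
p*(1−p*) = 0.2016.
Required n before rounding: 5.410276 × 0.2016 / 0.053² = 388.292.
Rounding up, n = 389.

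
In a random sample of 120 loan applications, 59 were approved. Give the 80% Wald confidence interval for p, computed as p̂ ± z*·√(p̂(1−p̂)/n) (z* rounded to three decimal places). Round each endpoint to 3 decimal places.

Sample proportion p̂ = 59/120 = 0.49167.
SE(p̂) = √(0.49167·0.50833/120) = 0.045637.
The 80% critical value is z* = 1.282.
Margin = 1.282·0.045637 = 0.05851.
So the interval runs from 0.433 to 0.550.

(0.433, 0.550)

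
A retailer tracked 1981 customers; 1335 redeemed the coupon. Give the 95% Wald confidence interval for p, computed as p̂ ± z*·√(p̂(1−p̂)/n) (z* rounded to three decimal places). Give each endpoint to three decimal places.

(0.653, 0.695)

Sample proportion p̂ = 1335/1981 = 0.67390.
SE = √(p̂(1−p̂)/n) = √(0.219758/1981) = 0.010532.
z* = 1.960 at the 95% level.
Margin of error: 1.960 × 0.010532 = 0.02064.
CI: 0.67390 ± 0.02064 = (0.653, 0.695).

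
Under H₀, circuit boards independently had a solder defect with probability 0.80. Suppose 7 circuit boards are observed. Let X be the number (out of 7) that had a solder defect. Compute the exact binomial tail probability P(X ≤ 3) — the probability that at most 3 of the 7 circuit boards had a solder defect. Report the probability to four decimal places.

P = 0.0333

X is binomial with n = 7 and p = 0.80.
P(X ≤ 3) = C(7,0)·0.80^0·0.20^7 + C(7,1)·0.80^1·0.20^6 + C(7,2)·0.80^2·0.20^5 + C(7,3)·0.80^3·0.20^4.
= 0.000013 + 0.000358 + 0.004301 + 0.028672 = 0.0333.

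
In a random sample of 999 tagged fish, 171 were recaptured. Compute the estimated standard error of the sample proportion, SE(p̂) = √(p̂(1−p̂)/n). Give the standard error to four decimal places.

The sample proportion is 171/999 = 0.17117.
p̂(1−p̂) = 0.17117·0.82883 = 0.141871.
SE = √(0.141871/999) = √0.000142013 = 0.0119.

SE = 0.0119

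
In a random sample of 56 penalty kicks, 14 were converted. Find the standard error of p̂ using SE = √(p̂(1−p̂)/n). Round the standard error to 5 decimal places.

SE = 0.05786

Sample proportion p̂ = 14/56 = 0.25000.
p̂(1−p̂) = 0.25000·0.75000 = 0.187500.
SE = √(0.187500/56) = √0.003348214 = 0.05786.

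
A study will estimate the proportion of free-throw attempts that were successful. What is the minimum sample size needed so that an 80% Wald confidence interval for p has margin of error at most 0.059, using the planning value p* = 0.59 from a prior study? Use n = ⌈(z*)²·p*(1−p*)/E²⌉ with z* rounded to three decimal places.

n = 115

The 80% critical value is z* = 1.282.
p*(1−p*) = 0.2419.
(z*)²·p*(1−p*)/E² = 1.643524·0.2419/0.003481 = 114.211.
Rounding up, n = 115.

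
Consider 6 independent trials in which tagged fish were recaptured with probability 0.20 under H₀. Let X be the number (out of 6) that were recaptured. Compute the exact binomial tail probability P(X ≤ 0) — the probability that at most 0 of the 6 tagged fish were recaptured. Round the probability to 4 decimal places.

X ~ Binomial(n=6, p=0.20).
P(X ≤ 0) = C(6,0)·0.20^0·0.80^6.
= 0.262144 = 0.2621.

P = 0.2621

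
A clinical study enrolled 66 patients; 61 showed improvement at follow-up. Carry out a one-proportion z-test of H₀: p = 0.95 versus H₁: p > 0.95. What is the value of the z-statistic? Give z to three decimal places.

The sample proportion is 61/66 = 0.92424.
SE₀ = √(0.95·0.05/66) = 0.026827.
z = (p̂ − p₀)/SE = (0.92424 − 0.95)/0.026827 = -0.960.

z = -0.960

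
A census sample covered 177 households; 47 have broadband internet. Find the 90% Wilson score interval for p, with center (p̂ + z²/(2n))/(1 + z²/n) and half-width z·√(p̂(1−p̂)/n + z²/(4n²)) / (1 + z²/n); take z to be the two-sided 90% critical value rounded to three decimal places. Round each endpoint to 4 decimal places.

p̂ = 47/177 = 0.26554; z = 1.645, so z² = 2.706025.
Denominator 1 + z²/n = 1 + 2.706025/177 = 1.015288.
Center = (0.26554 + 0.007644)/1.015288 = 0.26907.
Radicand: p̂(1−p̂)/n + z²/(4n²) = 0.001101847 + 0.000021594 = 0.001123441.
Half-width = 1.645·√0.001123441/1.015288 = 0.05431.
Interval: 0.26907 ± 0.05431 → (0.2148, 0.3234).

(0.2148, 0.3234)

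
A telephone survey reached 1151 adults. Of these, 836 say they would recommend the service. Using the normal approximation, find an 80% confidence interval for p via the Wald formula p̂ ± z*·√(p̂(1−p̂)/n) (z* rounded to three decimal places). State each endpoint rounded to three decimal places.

p̂ = 836/1151 = 0.72632.
SE(p̂) = √(0.72632·0.27368/1151) = 0.013142.
z* = 1.282 at the 80% level.
Margin = 1.282·0.013142 = 0.01685.
Interval: 0.72632 ± 0.01685 → (0.709, 0.743).

(0.709, 0.743)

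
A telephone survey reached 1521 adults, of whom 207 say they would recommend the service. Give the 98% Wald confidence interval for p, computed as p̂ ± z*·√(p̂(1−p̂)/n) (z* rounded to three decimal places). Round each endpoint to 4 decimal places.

p̂ = 207/1521 = 0.13609.
SE(p̂) = √(0.13609·0.86391/1521) = 0.008792.
For 98% confidence, z* = 2.326.
Margin of error: 2.326 × 0.008792 = 0.02045.
Interval: 0.13609 ± 0.02045 → (0.1156, 0.1565).

(0.1156, 0.1565)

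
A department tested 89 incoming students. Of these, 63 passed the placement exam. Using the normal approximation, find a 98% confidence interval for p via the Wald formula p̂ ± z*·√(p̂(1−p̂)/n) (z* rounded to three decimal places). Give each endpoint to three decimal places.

Sample proportion p̂ = 63/89 = 0.70787.
SE(p̂) = √(0.70787·0.29213/89) = 0.048203.
z* = 2.326 at the 98% level.
Margin = 2.326·0.048203 = 0.11212.
Interval: 0.70787 ± 0.11212 → (0.596, 0.820).

(0.596, 0.820)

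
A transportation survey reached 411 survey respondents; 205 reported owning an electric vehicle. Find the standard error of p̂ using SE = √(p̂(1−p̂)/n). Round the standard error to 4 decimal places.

SE = 0.0247

p̂ = 205/411 = 0.49878.
p̂(1−p̂) = 0.49878·0.50122 = 0.249999.
SE = √(0.249999/411) = 0.0247.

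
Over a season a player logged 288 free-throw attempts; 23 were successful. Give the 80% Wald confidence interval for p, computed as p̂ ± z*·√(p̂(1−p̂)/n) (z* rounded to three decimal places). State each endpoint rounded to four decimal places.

p̂ = 23/288 = 0.07986.
SE = √(p̂(1−p̂)/n) = √(0.073483/288) = 0.015973.
For 80% confidence, z* = 1.282.
Margin of error: 1.282 × 0.015973 = 0.02048.
So the interval runs from 0.0594 to 0.1003.

(0.0594, 0.1003)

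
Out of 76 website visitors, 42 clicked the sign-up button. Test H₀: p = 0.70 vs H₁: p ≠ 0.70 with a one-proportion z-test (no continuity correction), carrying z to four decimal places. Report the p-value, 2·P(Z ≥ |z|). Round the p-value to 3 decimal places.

With x = 42 successes in n = 76, p̂ = 0.55263.
SE₀ = √(0.70·0.30/76) = 0.052566.
z = (p̂ − p₀)/SE = (42/76 − 0.70)/0.052566 ≈ -2.8035.
p-value = 2·P(Z ≥ |z|) with z = -2.8035 → 0.005.

p-value = 0.005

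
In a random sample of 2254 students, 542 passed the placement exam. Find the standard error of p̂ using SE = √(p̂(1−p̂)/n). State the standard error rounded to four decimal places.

SE = 0.0090

The sample proportion is 542/2254 = 0.24046.
p̂(1−p̂) = 0.24046·0.75954 = 0.182639.
SE = √(0.182639/2254) = √0.000081029 = 0.0090.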